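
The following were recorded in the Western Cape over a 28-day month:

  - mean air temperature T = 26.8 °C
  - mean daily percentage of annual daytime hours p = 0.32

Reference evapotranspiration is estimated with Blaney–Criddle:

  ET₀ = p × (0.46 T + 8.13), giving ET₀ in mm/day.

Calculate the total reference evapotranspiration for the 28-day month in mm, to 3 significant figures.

ET₀ = 0.32 × (0.46 × 26.8 + 8.13) = 0.32 × 20.458 = 6.5466 mm/d
Monthly total = 6.5466 × 28 = 183.305 mm

183 mm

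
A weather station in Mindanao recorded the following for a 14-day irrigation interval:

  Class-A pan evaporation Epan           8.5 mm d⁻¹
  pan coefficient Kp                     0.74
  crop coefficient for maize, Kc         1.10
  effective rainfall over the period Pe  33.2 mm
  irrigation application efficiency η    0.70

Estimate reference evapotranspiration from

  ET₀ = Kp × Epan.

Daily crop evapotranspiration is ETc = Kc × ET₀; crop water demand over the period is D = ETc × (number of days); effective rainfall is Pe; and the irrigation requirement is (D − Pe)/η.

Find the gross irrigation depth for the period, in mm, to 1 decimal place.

ET₀ = 0.74 × 8.5 = 6.2900 mm/d
ETc = Kc × ET₀ = 1.10 × 6.2900 = 6.9190 mm/d
Crop demand D = ETc × 14 d = 6.9190 × 14 = 96.866 mm
D − Pe = 96.866 − 33.2 = 63.666 mm
Gross irrigation = 63.666 / 0.70 = 90.951 mm

91.0 mm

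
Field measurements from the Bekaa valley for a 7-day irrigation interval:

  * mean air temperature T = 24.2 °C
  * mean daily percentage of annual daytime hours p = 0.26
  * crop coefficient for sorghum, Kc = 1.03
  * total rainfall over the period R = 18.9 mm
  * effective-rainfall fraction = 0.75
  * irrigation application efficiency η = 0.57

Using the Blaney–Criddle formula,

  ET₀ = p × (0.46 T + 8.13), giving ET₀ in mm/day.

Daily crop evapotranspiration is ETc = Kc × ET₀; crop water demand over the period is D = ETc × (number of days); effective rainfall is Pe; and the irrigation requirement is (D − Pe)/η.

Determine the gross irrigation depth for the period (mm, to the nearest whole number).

38 mm

ET₀ = 0.26 × (0.46 × 24.2 + 8.13) = 0.26 × 19.262 = 5.0081 mm/d
ETc = Kc × ET₀ = 1.03 × 5.0081 = 5.1583 mm/d
Crop demand D = ETc × 7 d = 5.1583 × 7 = 36.108 mm
Pe = 0.75 × 18.9 = 14.175 mm
D − Pe = 36.108 − 14.175 = 21.933 mm
Gross irrigation = 21.933 / 0.57 = 38.479 mm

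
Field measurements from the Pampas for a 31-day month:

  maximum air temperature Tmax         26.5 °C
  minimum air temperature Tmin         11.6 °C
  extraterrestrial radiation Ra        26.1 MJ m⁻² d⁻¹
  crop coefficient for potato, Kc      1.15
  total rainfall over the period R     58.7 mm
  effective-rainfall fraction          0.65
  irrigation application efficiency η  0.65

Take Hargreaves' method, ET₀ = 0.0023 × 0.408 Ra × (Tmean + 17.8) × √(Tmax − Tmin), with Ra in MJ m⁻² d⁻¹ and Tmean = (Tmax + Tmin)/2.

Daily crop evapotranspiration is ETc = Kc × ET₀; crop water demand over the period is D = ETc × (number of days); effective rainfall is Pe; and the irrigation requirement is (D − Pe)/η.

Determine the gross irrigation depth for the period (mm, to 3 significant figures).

Tmean = (26.5 + 11.6)/2 = 19.05 °C
0.408 Ra = 0.408 × 26.1 = 10.6488 mm/d equivalent
ET₀ = 0.0023 × 10.6488 × (19.05 + 17.8) × √14.9 = 0.0023 × 10.6488 × 36.85 × 3.8601 = 3.4839 mm/d
ETc = Kc × ET₀ = 1.15 × 3.4839 = 4.0065 mm/d
Crop demand D = ETc × 31 d = 4.0065 × 31 = 124.202 mm
Pe = 0.65 × 58.7 = 38.155 mm
D − Pe = 124.202 − 38.155 = 86.047 mm
Gross irrigation = 86.047 / 0.65 = 132.380 mm

132 mm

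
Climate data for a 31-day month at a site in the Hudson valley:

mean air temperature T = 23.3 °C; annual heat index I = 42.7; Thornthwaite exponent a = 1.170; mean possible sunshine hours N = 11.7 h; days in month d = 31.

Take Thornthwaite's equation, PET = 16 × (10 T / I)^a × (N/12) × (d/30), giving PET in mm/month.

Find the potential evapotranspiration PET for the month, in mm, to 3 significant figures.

10T/I = 10 × 23.3 / 42.7 = 5.4567
(10T/I)^a = 5.4567^1.170 = 7.2813
Uncorrected PET = 16 × 7.2813 = 116.501 mm
Correction = (N/12)(d/30) = (11.7/12)(31/30) = 1.0075
PET = 116.501 × 1.0075 = 117.375 mm/month

117 mm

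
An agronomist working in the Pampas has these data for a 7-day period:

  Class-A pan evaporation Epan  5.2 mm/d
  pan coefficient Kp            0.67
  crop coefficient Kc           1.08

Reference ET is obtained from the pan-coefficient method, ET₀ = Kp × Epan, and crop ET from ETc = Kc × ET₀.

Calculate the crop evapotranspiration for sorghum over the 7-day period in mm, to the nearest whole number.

26 mm

ET₀ = 0.67 × 5.2 = 3.4840 mm/d
ETc = Kc × ET₀ = 1.08 × 3.4840 = 3.7627 mm/d
Over 7 days: 3.7627 × 7 = 26.339 mm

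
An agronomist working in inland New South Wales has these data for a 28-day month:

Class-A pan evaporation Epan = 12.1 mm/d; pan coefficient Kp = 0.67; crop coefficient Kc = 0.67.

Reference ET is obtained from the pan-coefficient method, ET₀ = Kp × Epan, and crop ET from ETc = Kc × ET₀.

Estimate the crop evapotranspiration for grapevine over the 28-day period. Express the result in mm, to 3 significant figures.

152 mm

ET₀ = 0.67 × 12.1 = 8.1070 mm/d
ETc = Kc × ET₀ = 0.67 × 8.1070 = 5.4317 mm/d
Over 28 days: 5.4317 × 28 = 152.088 mm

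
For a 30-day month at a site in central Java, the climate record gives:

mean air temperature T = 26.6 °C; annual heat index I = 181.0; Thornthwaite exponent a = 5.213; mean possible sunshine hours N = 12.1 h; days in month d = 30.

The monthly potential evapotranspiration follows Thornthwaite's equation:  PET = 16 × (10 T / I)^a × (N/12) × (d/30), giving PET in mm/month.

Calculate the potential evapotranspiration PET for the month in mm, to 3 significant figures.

10T/I = 10 × 26.6 / 181.0 = 1.4696
(10T/I)^a = 1.4696^5.213 = 7.4406
Uncorrected PET = 16 × 7.4406 = 119.050 mm
Correction = (N/12)(d/30) = (12.1/12)(30/30) = 1.0083
PET = 119.050 × 1.0083 = 120.038 mm/month

120 mm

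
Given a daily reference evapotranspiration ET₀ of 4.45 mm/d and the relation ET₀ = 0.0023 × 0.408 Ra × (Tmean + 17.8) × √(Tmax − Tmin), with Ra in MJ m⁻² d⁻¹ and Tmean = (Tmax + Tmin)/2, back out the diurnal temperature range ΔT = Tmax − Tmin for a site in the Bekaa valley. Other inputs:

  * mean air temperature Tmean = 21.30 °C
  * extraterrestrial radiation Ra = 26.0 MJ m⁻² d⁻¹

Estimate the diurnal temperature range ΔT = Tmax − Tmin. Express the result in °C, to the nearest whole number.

√ΔT = ET₀ / [0.0023 × 0.408 × Ra × (Tmean+17.8)] = 4.45 / (0.0023 × 10.6080 × 39.10) = 4.6647
ΔT = 4.6647² = 21.759 °C

22 °C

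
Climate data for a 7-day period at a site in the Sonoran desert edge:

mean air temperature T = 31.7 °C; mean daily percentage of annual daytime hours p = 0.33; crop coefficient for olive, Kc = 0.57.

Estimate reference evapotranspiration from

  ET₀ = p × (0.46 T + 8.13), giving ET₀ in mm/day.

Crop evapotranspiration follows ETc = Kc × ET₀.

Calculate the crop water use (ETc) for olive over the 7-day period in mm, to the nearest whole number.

30 mm

ET₀ = 0.33 × (0.46 × 31.7 + 8.13) = 0.33 × 22.712 = 7.4950 mm/d
ETc = Kc × ET₀ = 0.57 × 7.4950 = 4.2722 mm/d
Over 7 days: 4.2722 × 7 = 29.905 mm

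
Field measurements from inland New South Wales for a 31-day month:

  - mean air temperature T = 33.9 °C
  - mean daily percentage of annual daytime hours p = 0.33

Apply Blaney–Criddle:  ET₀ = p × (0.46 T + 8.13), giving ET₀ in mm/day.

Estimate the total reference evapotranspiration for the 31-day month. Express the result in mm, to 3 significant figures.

243 mm

ET₀ = 0.33 × (0.46 × 33.9 + 8.13) = 0.33 × 23.724 = 7.8289 mm/d
Monthly total = 7.8289 × 31 = 242.696 mm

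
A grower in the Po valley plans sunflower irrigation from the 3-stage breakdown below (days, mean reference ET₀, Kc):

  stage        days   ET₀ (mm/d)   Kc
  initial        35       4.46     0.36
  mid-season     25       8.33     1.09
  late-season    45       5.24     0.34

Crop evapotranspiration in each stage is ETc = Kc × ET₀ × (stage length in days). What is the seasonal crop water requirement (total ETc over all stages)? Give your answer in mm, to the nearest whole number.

initial: 0.36 × 4.46 × 35 = 56.20 mm
mid-season: 1.09 × 8.33 × 25 = 226.99 mm
late-season: 0.34 × 5.24 × 45 = 80.17 mm
Seasonal total = 363.36 mm

363 mm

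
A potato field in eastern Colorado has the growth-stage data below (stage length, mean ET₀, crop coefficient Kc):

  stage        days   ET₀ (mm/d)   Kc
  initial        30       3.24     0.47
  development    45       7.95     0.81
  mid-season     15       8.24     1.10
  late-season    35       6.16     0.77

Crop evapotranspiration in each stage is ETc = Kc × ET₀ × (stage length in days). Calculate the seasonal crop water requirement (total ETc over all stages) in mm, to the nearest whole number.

initial: 0.47 × 3.24 × 30 = 45.68 mm
development: 0.81 × 7.95 × 45 = 289.78 mm
mid-season: 1.10 × 8.24 × 15 = 135.96 mm
late-season: 0.77 × 6.16 × 35 = 166.01 mm
Seasonal total = 637.43 mm

637 mm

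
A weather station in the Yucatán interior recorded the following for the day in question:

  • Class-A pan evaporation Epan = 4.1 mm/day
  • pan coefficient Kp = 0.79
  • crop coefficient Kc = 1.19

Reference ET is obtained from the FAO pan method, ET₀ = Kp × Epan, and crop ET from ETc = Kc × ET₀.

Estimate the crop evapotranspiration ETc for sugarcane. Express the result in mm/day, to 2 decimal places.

ET₀ = 0.79 × 4.1 = 3.2390 mm/d
ETc = Kc × ET₀ = 1.19 × 3.2390 = 3.8544 mm/d

3.85 mm/day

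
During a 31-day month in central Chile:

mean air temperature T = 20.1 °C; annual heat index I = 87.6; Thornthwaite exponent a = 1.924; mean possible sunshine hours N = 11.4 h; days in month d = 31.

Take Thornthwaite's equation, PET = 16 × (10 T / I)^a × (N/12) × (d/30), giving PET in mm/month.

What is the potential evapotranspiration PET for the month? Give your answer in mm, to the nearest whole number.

10T/I = 10 × 20.1 / 87.6 = 2.2945
(10T/I)^a = 2.2945^1.924 = 4.9427
Uncorrected PET = 16 × 4.9427 = 79.083 mm
Correction = (N/12)(d/30) = (11.4/12)(31/30) = 0.9817
PET = 79.083 × 0.9817 = 77.636 mm/month

78 mm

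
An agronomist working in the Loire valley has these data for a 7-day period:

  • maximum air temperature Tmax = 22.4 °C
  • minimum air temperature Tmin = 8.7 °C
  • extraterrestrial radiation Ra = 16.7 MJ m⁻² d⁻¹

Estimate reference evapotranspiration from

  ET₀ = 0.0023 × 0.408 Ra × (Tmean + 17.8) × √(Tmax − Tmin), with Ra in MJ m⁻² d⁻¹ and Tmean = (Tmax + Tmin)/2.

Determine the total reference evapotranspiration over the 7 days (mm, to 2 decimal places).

Tmean = (22.4 + 8.7)/2 = 15.55 °C
0.408 Ra = 0.408 × 16.7 = 6.8136 mm/d equivalent
ET₀ = 0.0023 × 6.8136 × (15.55 + 17.8) × √13.7 = 0.0023 × 6.8136 × 33.35 × 3.7014 = 1.9345 mm/d
Over 7 days: 1.9345 × 7 = 13.542 mm

13.54 mm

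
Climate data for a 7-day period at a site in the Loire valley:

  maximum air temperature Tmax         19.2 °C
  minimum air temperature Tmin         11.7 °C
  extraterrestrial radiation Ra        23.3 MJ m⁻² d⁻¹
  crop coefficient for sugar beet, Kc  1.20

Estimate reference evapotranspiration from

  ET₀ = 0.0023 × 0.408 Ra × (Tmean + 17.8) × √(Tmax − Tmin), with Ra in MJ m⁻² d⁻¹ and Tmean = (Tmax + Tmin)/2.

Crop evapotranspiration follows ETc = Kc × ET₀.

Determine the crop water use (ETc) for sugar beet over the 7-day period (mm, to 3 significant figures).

Tmean = (19.2 + 11.7)/2 = 15.45 °C
0.408 Ra = 0.408 × 23.3 = 9.5064 mm/d equivalent
ET₀ = 0.0023 × 9.5064 × (15.45 + 17.8) × √7.5 = 0.0023 × 9.5064 × 33.25 × 2.7386 = 1.9910 mm/d
ETc = Kc × ET₀ = 1.20 × 1.9910 = 2.3892 mm/d
Over 7 days: 2.3892 × 7 = 16.724 mm

16.7 mm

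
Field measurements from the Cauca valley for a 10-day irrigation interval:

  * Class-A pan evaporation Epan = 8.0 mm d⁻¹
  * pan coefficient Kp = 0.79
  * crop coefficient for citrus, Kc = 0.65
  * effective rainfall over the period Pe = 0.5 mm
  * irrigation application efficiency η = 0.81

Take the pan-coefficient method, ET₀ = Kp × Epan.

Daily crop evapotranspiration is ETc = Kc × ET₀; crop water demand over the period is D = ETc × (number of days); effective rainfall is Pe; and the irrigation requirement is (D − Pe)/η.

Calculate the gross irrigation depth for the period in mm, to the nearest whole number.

ET₀ = 0.79 × 8.0 = 6.3200 mm/d
ETc = Kc × ET₀ = 0.65 × 6.3200 = 4.1080 mm/d
Crop demand D = ETc × 10 d = 4.1080 × 10 = 41.080 mm
D − Pe = 41.080 − 0.5 = 40.580 mm
Gross irrigation = 40.580 / 0.81 = 50.099 mm

50 mm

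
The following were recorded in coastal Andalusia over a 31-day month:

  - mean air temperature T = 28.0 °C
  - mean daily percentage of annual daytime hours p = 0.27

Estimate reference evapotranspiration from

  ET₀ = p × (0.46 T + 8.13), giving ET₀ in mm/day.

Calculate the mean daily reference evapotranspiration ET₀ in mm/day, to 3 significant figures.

ET₀ = 0.27 × (0.46 × 28.0 + 8.13) = 0.27 × 21.010 = 5.6727 mm/d

5.67 mm/day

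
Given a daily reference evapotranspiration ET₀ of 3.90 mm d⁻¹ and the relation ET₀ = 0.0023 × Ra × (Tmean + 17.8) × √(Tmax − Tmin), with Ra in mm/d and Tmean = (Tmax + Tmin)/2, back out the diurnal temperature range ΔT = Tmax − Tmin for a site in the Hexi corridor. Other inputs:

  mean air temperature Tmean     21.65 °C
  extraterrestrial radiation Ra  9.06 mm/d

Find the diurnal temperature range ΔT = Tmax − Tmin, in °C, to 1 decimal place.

√ΔT = ET₀ / [0.0023 × Ra × (Tmean+17.8)] = 3.90 / (0.0023 × 9.06 × 39.45) = 4.7442
ΔT = 4.7442² = 22.507 °C

22.5 °C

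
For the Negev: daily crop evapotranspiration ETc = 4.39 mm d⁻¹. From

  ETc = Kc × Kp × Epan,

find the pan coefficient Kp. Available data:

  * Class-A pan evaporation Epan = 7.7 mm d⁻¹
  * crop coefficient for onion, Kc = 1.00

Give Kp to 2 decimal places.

ETc = Kc × Kp × Epan  ⇒  Kp = ETc / (Kc × Epan)
Kp = 4.39 / (1.00 × 7.7) = 4.39 / 7.700 = 0.5701

0.57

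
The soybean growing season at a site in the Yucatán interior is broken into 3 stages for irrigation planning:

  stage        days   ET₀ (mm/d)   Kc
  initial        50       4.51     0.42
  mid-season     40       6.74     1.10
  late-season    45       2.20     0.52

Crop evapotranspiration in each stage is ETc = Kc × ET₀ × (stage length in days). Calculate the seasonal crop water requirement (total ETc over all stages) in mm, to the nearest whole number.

443 mm

initial: 0.42 × 4.51 × 50 = 94.71 mm
mid-season: 1.10 × 6.74 × 40 = 296.56 mm
late-season: 0.52 × 2.20 × 45 = 51.48 mm
Seasonal total = 442.75 mm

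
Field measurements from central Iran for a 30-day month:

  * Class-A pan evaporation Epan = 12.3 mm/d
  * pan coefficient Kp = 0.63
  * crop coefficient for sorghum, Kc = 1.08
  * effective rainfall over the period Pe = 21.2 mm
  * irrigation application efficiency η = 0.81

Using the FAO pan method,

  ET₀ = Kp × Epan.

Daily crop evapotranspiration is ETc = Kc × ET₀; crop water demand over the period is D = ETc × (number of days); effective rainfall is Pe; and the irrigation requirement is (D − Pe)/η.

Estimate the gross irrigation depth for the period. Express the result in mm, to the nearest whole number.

284 mm

ET₀ = 0.63 × 12.3 = 7.7490 mm/d
ETc = Kc × ET₀ = 1.08 × 7.7490 = 8.3689 mm/d
Crop demand D = ETc × 30 d = 8.3689 × 30 = 251.067 mm
D − Pe = 251.067 − 21.2 = 229.867 mm
Gross irrigation = 229.867 / 0.81 = 283.786 mm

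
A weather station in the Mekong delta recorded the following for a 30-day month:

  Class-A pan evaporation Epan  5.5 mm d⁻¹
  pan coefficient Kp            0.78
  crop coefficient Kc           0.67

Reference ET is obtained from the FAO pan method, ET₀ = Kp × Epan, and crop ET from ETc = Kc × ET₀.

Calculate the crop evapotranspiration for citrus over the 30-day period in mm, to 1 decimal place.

ET₀ = 0.78 × 5.5 = 4.2900 mm/d
ETc = Kc × ET₀ = 0.67 × 4.2900 = 2.8743 mm/d
Over 30 days: 2.8743 × 30 = 86.229 mm

86.2 mm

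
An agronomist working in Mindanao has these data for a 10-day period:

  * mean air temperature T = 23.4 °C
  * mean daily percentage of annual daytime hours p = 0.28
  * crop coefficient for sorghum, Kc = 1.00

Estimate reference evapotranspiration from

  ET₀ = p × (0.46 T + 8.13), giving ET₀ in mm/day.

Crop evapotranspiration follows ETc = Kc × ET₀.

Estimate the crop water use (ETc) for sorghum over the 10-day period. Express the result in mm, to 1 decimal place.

ET₀ = 0.28 × (0.46 × 23.4 + 8.13) = 0.28 × 18.894 = 5.2903 mm/d
ETc = Kc × ET₀ = 1.00 × 5.2903 = 5.2903 mm/d
Over 10 days: 5.2903 × 10 = 52.903 mm

52.9 mm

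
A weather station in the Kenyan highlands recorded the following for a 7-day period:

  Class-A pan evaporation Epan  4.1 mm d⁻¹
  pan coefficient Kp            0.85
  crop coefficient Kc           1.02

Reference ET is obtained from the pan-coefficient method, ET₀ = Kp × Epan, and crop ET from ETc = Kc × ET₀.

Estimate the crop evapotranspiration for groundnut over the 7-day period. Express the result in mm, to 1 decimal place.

24.9 mm

ET₀ = 0.85 × 4.1 = 3.4850 mm/d
ETc = Kc × ET₀ = 1.02 × 3.4850 = 3.5547 mm/d
Over 7 days: 3.5547 × 7 = 24.883 mm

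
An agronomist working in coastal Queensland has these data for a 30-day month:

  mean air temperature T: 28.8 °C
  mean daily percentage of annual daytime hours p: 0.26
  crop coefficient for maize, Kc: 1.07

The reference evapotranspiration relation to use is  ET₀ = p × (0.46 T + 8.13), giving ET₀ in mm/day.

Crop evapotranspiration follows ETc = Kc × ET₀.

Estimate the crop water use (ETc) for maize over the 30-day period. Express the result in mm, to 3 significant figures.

ET₀ = 0.26 × (0.46 × 28.8 + 8.13) = 0.26 × 21.378 = 5.5583 mm/d
ETc = Kc × ET₀ = 1.07 × 5.5583 = 5.9474 mm/d
Over 30 days: 5.9474 × 30 = 178.422 mm

178 mm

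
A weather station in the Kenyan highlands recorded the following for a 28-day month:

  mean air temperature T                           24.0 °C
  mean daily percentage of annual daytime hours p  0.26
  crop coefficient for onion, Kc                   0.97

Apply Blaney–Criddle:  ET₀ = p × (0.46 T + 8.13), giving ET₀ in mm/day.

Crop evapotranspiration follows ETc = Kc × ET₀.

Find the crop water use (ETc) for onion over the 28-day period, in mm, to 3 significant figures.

ET₀ = 0.26 × (0.46 × 24.0 + 8.13) = 0.26 × 19.170 = 4.9842 mm/d
ETc = Kc × ET₀ = 0.97 × 4.9842 = 4.8347 mm/d
Over 28 days: 4.8347 × 28 = 135.372 mm

135 mm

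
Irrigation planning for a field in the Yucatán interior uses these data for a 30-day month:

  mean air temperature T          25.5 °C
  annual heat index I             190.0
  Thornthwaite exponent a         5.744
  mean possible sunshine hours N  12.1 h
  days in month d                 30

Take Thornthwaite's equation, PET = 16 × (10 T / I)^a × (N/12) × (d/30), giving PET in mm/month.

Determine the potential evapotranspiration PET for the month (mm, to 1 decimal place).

87.4 mm

10T/I = 10 × 25.5 / 190.0 = 1.3421
(10T/I)^a = 1.3421^5.744 = 5.4200
Uncorrected PET = 16 × 5.4200 = 86.720 mm
Correction = (N/12)(d/30) = (12.1/12)(30/30) = 1.0083
PET = 86.720 × 1.0083 = 87.440 mm/month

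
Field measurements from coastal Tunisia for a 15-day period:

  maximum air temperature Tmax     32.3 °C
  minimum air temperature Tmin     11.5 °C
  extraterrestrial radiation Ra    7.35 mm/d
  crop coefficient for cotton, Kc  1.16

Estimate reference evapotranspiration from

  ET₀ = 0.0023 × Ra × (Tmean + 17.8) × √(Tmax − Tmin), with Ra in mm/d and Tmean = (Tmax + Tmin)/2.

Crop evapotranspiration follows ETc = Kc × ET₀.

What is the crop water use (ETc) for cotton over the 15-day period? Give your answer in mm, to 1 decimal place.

53.3 mm

Tmean = (32.3 + 11.5)/2 = 21.90 °C
ET₀ = 0.0023 × 7.35 × (21.90 + 17.8) × √20.8 = 0.0023 × 7.35 × 39.70 × 4.5607 = 3.0608 mm/d
ETc = Kc × ET₀ = 1.16 × 3.0608 = 3.5505 mm/d
Over 15 days: 3.5505 × 15 = 53.258 mm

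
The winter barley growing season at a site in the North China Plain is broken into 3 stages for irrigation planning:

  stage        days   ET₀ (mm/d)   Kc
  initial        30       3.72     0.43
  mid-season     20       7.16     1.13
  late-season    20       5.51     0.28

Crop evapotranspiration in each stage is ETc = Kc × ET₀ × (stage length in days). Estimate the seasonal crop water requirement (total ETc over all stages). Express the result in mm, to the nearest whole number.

initial: 0.43 × 3.72 × 30 = 47.99 mm
mid-season: 1.13 × 7.16 × 20 = 161.82 mm
late-season: 0.28 × 5.51 × 20 = 30.86 mm
Seasonal total = 240.67 mm

241 mm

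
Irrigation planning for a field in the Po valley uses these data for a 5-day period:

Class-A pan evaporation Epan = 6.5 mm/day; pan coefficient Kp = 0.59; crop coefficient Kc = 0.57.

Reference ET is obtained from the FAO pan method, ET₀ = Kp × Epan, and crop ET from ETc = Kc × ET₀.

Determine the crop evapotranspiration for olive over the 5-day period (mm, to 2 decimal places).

10.93 mm

ET₀ = 0.59 × 6.5 = 3.8350 mm/d
ETc = Kc × ET₀ = 0.57 × 3.8350 = 2.1860 mm/d
Over 5 days: 2.1860 × 5 = 10.930 mm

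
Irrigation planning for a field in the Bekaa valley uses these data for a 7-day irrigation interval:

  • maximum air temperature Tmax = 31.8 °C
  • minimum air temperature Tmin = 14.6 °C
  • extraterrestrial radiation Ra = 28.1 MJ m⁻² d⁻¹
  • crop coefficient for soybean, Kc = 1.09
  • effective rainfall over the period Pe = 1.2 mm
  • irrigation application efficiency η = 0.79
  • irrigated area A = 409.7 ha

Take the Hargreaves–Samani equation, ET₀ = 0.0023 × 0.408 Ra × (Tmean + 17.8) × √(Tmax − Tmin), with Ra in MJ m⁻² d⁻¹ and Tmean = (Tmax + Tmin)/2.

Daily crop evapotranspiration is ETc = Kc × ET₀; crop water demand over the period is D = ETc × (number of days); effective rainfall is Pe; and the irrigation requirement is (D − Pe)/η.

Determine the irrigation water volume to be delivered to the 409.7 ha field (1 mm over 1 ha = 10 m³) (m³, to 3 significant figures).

Tmean = (31.8 + 14.6)/2 = 23.20 °C
0.408 Ra = 0.408 × 28.1 = 11.4648 mm/d equivalent
ET₀ = 0.0023 × 11.4648 × (23.20 + 17.8) × √17.2 = 0.0023 × 11.4648 × 41.00 × 4.1473 = 4.4838 mm/d
ETc = Kc × ET₀ = 1.09 × 4.4838 = 4.8873 mm/d
Crop demand D = ETc × 7 d = 4.8873 × 7 = 34.211 mm
D − Pe = 34.211 − 1.2 = 33.011 mm
Gross irrigation = 33.011 / 0.79 = 41.786 mm
Volume = 41.786 mm × 409.7 ha × 10 = 171197.2 m³

171000 m³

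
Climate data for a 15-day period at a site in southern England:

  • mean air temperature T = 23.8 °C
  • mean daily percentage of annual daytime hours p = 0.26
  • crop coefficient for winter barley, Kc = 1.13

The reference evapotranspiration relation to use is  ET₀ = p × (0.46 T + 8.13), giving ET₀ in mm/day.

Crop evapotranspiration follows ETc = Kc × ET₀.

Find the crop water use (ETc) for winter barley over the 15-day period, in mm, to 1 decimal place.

84.1 mm

ET₀ = 0.26 × (0.46 × 23.8 + 8.13) = 0.26 × 19.078 = 4.9603 mm/d
ETc = Kc × ET₀ = 1.13 × 4.9603 = 5.6051 mm/d
Over 15 days: 5.6051 × 15 = 84.077 mm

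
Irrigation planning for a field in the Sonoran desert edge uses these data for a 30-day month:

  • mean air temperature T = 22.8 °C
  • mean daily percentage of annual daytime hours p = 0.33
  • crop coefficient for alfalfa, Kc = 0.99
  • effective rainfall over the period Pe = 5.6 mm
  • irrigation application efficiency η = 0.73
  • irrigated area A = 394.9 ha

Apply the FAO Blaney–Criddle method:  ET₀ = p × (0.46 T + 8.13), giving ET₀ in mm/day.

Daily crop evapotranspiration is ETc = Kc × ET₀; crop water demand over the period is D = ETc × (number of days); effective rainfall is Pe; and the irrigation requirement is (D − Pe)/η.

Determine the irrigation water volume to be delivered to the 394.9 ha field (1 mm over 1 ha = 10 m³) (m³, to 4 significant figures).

ET₀ = 0.33 × (0.46 × 22.8 + 8.13) = 0.33 × 18.618 = 6.1439 mm/d
ETc = Kc × ET₀ = 0.99 × 6.1439 = 6.0825 mm/d
Crop demand D = ETc × 30 d = 6.0825 × 30 = 182.475 mm
D − Pe = 182.475 − 5.6 = 176.875 mm
Gross irrigation = 176.875 / 0.73 = 242.295 mm
Volume = 242.295 mm × 394.9 ha × 10 = 956823.0 m³

956800 m³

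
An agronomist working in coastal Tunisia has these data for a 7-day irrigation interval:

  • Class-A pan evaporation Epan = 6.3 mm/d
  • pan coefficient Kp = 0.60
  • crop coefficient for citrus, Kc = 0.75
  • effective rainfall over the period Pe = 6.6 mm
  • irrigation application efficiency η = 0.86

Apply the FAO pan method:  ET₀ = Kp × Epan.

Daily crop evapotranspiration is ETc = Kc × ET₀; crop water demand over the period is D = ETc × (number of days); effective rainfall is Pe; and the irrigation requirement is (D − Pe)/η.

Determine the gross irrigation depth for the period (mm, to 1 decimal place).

ET₀ = 0.60 × 6.3 = 3.7800 mm/d
ETc = Kc × ET₀ = 0.75 × 3.7800 = 2.8350 mm/d
Crop demand D = ETc × 7 d = 2.8350 × 7 = 19.845 mm
D − Pe = 19.845 − 6.6 = 13.245 mm
Gross irrigation = 13.245 / 0.86 = 15.401 mm

15.4 mm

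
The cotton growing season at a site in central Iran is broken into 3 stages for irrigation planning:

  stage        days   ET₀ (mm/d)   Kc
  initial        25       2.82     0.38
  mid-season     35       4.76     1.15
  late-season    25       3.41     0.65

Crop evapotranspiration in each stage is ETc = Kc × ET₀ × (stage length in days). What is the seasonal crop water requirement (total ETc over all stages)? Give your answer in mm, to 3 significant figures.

initial: 0.38 × 2.82 × 25 = 26.79 mm
mid-season: 1.15 × 4.76 × 35 = 191.59 mm
late-season: 0.65 × 3.41 × 25 = 55.41 mm
Seasonal total = 273.79 mm

274 mm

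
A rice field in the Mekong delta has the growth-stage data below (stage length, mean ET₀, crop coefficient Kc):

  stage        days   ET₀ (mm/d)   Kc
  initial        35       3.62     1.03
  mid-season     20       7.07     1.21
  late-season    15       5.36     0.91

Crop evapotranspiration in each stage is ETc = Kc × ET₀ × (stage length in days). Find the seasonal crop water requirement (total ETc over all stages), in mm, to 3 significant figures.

375 mm

initial: 1.03 × 3.62 × 35 = 130.50 mm
mid-season: 1.21 × 7.07 × 20 = 171.09 mm
late-season: 0.91 × 5.36 × 15 = 73.16 mm
Seasonal total = 374.75 mm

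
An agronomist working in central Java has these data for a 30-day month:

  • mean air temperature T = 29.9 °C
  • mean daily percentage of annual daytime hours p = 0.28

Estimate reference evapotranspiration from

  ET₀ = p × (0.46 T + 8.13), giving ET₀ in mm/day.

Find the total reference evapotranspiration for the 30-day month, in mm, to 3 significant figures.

ET₀ = 0.28 × (0.46 × 29.9 + 8.13) = 0.28 × 21.884 = 6.1275 mm/d
Monthly total = 6.1275 × 30 = 183.825 mm

184 mm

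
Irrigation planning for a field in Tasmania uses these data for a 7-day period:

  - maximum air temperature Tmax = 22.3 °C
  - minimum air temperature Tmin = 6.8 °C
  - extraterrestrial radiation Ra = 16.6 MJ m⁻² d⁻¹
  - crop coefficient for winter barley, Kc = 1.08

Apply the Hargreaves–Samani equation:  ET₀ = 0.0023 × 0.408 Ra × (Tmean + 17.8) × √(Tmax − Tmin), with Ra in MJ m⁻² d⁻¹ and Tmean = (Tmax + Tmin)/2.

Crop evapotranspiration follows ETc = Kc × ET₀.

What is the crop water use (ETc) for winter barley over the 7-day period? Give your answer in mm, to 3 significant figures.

Tmean = (22.3 + 6.8)/2 = 14.55 °C
0.408 Ra = 0.408 × 16.6 = 6.7728 mm/d equivalent
ET₀ = 0.0023 × 6.7728 × (14.55 + 17.8) × √15.5 = 0.0023 × 6.7728 × 32.35 × 3.9370 = 1.9840 mm/d
ETc = Kc × ET₀ = 1.08 × 1.9840 = 2.1427 mm/d
Over 7 days: 2.1427 × 7 = 14.999 mm

15.0 mm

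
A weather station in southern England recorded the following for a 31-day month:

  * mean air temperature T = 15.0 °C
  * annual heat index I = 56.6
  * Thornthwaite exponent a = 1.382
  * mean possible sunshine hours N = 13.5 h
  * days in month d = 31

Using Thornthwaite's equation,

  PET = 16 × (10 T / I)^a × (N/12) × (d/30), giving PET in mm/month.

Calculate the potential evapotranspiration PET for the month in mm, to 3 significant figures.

71.5 mm

10T/I = 10 × 15.0 / 56.6 = 2.6502
(10T/I)^a = 2.6502^1.382 = 3.8457
Uncorrected PET = 16 × 3.8457 = 61.531 mm
Correction = (N/12)(d/30) = (13.5/12)(31/30) = 1.1625
PET = 61.531 × 1.1625 = 71.530 mm/month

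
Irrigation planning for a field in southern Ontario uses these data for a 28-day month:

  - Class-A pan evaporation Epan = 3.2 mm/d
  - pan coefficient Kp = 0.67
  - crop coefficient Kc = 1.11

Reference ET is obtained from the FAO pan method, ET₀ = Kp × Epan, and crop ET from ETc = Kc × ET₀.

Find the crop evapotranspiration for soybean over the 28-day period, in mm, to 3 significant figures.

ET₀ = 0.67 × 3.2 = 2.1440 mm/d
ETc = Kc × ET₀ = 1.11 × 2.1440 = 2.3798 mm/d
Over 28 days: 2.3798 × 28 = 66.634 mm

66.6 mm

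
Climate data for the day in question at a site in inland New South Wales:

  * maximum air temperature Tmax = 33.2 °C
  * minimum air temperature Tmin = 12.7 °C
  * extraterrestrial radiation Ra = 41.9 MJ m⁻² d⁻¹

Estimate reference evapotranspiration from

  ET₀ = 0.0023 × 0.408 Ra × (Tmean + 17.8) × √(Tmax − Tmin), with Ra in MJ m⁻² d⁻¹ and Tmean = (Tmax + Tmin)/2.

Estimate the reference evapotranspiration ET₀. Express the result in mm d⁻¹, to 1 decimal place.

7.3 mm d⁻¹

Tmean = (33.2 + 12.7)/2 = 22.95 °C
0.408 Ra = 0.408 × 41.9 = 17.0952 mm/d equivalent
ET₀ = 0.0023 × 17.0952 × (22.95 + 17.8) × √20.5 = 0.0023 × 17.0952 × 40.75 × 4.5277 = 7.2545 mm/d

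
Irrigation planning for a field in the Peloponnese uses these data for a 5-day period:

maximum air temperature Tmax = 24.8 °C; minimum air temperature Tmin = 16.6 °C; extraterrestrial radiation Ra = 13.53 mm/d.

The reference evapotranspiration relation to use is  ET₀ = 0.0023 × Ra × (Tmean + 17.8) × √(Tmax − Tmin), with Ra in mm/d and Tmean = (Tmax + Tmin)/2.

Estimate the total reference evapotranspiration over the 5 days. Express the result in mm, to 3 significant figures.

17.2 mm

Tmean = (24.8 + 16.6)/2 = 20.70 °C
ET₀ = 0.0023 × 13.53 × (20.70 + 17.8) × √8.2 = 0.0023 × 13.53 × 38.50 × 2.8636 = 3.4308 mm/d
Over 5 days: 3.4308 × 5 = 17.154 mm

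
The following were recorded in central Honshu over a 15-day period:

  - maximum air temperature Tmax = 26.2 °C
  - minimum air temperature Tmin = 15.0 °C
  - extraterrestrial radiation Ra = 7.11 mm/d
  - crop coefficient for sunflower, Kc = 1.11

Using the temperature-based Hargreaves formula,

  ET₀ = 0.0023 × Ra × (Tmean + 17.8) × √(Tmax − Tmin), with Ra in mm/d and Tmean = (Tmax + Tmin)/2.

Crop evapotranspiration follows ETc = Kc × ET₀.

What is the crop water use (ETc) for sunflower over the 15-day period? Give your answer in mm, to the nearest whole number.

35 mm

Tmean = (26.2 + 15.0)/2 = 20.60 °C
ET₀ = 0.0023 × 7.11 × (20.60 + 17.8) × √11.2 = 0.0023 × 7.11 × 38.40 × 3.3466 = 2.1015 mm/d
ETc = Kc × ET₀ = 1.11 × 2.1015 = 2.3327 mm/d
Over 15 days: 2.3327 × 15 = 34.991 mm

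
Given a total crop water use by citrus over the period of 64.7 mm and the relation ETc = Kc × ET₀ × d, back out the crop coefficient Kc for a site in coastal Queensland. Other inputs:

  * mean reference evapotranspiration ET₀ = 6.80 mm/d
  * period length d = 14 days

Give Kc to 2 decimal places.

ETc = Kc × ET₀ × d  ⇒  Kc = ETc / (ET₀ × d)
Kc = 64.7 / (6.80 × 14) = 64.7 / 95.20 = 0.6796

0.68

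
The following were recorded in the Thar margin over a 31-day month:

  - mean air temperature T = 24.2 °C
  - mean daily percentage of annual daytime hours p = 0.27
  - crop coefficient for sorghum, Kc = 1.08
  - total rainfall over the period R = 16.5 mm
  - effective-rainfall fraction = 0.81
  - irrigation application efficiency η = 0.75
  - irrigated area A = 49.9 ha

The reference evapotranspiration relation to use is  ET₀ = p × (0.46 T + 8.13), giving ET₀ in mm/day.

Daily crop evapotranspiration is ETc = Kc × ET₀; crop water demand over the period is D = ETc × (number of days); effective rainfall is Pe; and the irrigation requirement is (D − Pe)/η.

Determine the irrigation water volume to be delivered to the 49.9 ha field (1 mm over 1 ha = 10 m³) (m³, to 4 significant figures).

107000 m³

ET₀ = 0.27 × (0.46 × 24.2 + 8.13) = 0.27 × 19.262 = 5.2007 mm/d
ETc = Kc × ET₀ = 1.08 × 5.2007 = 5.6168 mm/d
Crop demand D = ETc × 31 d = 5.6168 × 31 = 174.121 mm
Pe = 0.81 × 16.5 = 13.365 mm
D − Pe = 174.121 − 13.365 = 160.756 mm
Gross irrigation = 160.756 / 0.75 = 214.341 mm
Volume = 214.341 mm × 49.9 ha × 10 = 106956.2 m³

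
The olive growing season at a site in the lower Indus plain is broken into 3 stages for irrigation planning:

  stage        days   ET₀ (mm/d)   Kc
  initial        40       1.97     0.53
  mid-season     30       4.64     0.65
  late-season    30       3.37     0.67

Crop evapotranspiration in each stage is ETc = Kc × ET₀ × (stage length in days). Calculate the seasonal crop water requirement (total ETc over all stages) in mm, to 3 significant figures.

initial: 0.53 × 1.97 × 40 = 41.76 mm
mid-season: 0.65 × 4.64 × 30 = 90.48 mm
late-season: 0.67 × 3.37 × 30 = 67.74 mm
Seasonal total = 199.98 mm

200 mm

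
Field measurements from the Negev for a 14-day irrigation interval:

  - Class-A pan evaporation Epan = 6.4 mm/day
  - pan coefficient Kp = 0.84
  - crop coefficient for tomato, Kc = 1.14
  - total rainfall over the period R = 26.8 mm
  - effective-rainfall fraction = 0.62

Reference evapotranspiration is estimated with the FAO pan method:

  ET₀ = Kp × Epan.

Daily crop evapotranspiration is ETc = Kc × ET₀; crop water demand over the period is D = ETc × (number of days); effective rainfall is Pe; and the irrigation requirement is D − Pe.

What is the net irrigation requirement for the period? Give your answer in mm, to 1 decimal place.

69.2 mm

ET₀ = 0.84 × 6.4 = 5.3760 mm/d
ETc = Kc × ET₀ = 1.14 × 5.3760 = 6.1286 mm/d
Crop demand D = ETc × 14 d = 6.1286 × 14 = 85.800 mm
Pe = 0.62 × 26.8 = 16.616 mm
D − Pe = 85.800 − 16.616 = 69.184 mm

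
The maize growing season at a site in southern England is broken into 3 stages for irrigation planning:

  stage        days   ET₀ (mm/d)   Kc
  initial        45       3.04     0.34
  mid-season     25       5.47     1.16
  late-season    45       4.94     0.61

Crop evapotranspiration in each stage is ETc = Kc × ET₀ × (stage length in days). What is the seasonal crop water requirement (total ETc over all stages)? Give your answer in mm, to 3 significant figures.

initial: 0.34 × 3.04 × 45 = 46.51 mm
mid-season: 1.16 × 5.47 × 25 = 158.63 mm
late-season: 0.61 × 4.94 × 45 = 135.60 mm
Seasonal total = 340.74 mm

341 mm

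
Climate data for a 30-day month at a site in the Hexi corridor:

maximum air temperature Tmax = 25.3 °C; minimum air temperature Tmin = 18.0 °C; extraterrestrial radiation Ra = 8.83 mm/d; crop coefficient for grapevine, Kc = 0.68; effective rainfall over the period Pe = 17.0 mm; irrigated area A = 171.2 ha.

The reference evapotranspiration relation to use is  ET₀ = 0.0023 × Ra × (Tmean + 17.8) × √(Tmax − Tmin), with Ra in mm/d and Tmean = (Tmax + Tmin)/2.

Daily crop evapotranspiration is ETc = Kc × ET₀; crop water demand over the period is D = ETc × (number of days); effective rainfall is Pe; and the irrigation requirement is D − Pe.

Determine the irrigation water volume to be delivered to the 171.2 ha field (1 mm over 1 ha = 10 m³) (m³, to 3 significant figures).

Tmean = (25.3 + 18.0)/2 = 21.65 °C
ET₀ = 0.0023 × 8.83 × (21.65 + 17.8) × √7.3 = 0.0023 × 8.83 × 39.45 × 2.7019 = 2.1647 mm/d
ETc = Kc × ET₀ = 0.68 × 2.1647 = 1.4720 mm/d
Crop demand D = ETc × 30 d = 1.4720 × 30 = 44.160 mm
D − Pe = 44.160 − 17.0 = 27.160 mm
Volume = 27.160 mm × 171.2 ha × 10 = 46497.9 m³

46500 m³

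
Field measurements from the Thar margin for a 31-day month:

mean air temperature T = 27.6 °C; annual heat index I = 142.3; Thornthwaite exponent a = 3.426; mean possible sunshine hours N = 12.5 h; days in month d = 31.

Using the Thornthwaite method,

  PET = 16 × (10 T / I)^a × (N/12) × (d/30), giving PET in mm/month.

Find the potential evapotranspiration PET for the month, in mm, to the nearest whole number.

167 mm

10T/I = 10 × 27.6 / 142.3 = 1.9396
(10T/I)^a = 1.9396^3.426 = 9.6761
Uncorrected PET = 16 × 9.6761 = 154.818 mm
Correction = (N/12)(d/30) = (12.5/12)(31/30) = 1.0764
PET = 154.818 × 1.0764 = 166.646 mm/month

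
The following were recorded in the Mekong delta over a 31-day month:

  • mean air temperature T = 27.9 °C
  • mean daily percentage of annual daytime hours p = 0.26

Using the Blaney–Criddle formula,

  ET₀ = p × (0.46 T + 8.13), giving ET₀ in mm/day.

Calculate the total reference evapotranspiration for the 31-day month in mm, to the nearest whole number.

ET₀ = 0.26 × (0.46 × 27.9 + 8.13) = 0.26 × 20.964 = 5.4506 mm/d
Monthly total = 5.4506 × 31 = 168.969 mm

169 mm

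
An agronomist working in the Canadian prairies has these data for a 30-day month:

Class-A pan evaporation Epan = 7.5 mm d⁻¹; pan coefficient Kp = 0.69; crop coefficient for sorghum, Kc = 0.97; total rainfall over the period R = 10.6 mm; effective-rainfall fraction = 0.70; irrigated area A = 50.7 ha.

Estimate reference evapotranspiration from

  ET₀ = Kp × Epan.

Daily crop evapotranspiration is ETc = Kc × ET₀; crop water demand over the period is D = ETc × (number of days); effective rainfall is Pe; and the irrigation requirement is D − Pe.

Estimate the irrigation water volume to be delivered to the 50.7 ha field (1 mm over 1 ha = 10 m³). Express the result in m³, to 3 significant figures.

72600 m³

ET₀ = 0.69 × 7.5 = 5.1750 mm/d
ETc = Kc × ET₀ = 0.97 × 5.1750 = 5.0198 mm/d
Crop demand D = ETc × 30 d = 5.0198 × 30 = 150.594 mm
Pe = 0.70 × 10.6 = 7.420 mm
D − Pe = 150.594 − 7.420 = 143.174 mm
Volume = 143.174 mm × 50.7 ha × 10 = 72589.2 m³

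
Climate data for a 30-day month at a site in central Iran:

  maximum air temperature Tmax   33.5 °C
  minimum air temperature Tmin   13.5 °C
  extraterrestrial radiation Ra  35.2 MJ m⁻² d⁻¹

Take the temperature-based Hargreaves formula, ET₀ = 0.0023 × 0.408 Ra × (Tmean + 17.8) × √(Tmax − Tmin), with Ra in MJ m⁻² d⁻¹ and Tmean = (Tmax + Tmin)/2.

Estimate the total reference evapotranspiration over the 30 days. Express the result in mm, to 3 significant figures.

183 mm

Tmean = (33.5 + 13.5)/2 = 23.50 °C
0.408 Ra = 0.408 × 35.2 = 14.3616 mm/d equivalent
ET₀ = 0.0023 × 14.3616 × (23.50 + 17.8) × √20.0 = 0.0023 × 14.3616 × 41.30 × 4.4721 = 6.1009 mm/d
Over 30 days: 6.1009 × 30 = 183.027 mm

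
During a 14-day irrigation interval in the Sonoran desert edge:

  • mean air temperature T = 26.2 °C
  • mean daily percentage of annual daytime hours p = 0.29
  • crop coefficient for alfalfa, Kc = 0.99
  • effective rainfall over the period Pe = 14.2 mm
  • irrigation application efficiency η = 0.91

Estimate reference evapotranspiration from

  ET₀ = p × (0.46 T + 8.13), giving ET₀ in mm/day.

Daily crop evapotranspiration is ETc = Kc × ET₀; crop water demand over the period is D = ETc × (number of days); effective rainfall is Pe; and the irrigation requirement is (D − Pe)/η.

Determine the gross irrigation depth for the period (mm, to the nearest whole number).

ET₀ = 0.29 × (0.46 × 26.2 + 8.13) = 0.29 × 20.182 = 5.8528 mm/d
ETc = Kc × ET₀ = 0.99 × 5.8528 = 5.7943 mm/d
Crop demand D = ETc × 14 d = 5.7943 × 14 = 81.120 mm
D − Pe = 81.120 − 14.2 = 66.920 mm
Gross irrigation = 66.920 / 0.91 = 73.538 mm

74 mm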